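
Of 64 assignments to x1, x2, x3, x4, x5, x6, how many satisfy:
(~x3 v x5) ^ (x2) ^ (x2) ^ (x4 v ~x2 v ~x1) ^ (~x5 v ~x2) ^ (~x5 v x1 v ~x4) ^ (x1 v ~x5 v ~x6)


CNF with 7 clauses over 6 vars (64 assignments).
An assignment satisfies CNF iff every clause has >=1 true literal.
Check each row (bits = x1,x2,x3,x4,x5,x6; clause T/F shown):
  row 0 [000000]: clauses=TFFTTTT -> 0
  row 1 [000001]: clauses=TFFTTTT -> 0
  row 2 [000010]: clauses=TFFTTTT -> 0
  row 3 [000011]: clauses=TFFTTTF -> 0
  row 4 [000100]: clauses=TFFTTTT -> 0
  (every remaining row is evaluated the same way; all 64 results are listed next)
Full result column, 8 rows per line (x1,x2,x3 fixed per line; x4,x5,x6 runs 000..111 left to right):
  rows 0-7 [x1,x2,x3=000]: 00000000  (ones: 0)
  rows 8-15 [x1,x2,x3=001]: 00000000  (ones: 0)
  rows 16-23 [x1,x2,x3=010]: 11001100  (ones: 4)
  rows 24-31 [x1,x2,x3=011]: 00000000  (ones: 0)
  rows 32-39 [x1,x2,x3=100]: 00000000  (ones: 0)
  rows 40-47 [x1,x2,x3=101]: 00000000  (ones: 0)
  rows 48-55 [x1,x2,x3=110]: 00001100  (ones: 2)
  rows 56-63 [x1,x2,x3=111]: 00000000  (ones: 0)
Satisfying assignments = 0+0+4+0+0+0+2+0 = 6

6


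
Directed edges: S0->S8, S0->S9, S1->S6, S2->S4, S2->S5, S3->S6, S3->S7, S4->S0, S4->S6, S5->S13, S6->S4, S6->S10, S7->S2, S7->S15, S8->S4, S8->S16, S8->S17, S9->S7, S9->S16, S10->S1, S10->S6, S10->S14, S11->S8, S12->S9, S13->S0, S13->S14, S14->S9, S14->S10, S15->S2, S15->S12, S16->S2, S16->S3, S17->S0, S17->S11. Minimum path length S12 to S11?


BFS layer-by-layer from S12:
  dist 0: {S12}
  dist 1: {S9}
  dist 2: {S7, S16}
  dist 3: {S2, S3, S15}
  dist 4: {S4, S5, S6}
  dist 5: {S0, S10, S13}
  dist 6: {S1, S8, S14}
  dist 7: {S17}
  dist 8: {S11}
  -> S11 reached at distance 8
Shortest path length = 8

8


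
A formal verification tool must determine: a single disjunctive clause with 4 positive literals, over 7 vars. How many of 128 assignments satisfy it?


Step 1: Total=2^7=128
Step 2: Unsat when all 4 false: 2^3=8
Step 3: Sat=128-8=120

120


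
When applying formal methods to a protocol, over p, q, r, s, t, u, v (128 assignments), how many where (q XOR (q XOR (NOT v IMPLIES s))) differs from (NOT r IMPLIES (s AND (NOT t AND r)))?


F1 = (q XOR (q XOR (NOT v IMPLIES s)))
F2 = (NOT r IMPLIES (s AND (NOT t AND r)))
Evaluate both on each of 128 rows (bits = p,q,r,s,t,u,v):
  row 0 [0000000]: F1=0 F2=0 -> 0
  row 1 [0000001]: F1=1 F2=0 (differ) -> 1
  row 2 [0000010]: F1=0 F2=0 -> 0
  row 3 [0000011]: F1=1 F2=0 (differ) -> 1
  row 4 [0000100]: F1=0 F2=0 -> 0
  (every remaining row is evaluated the same way; all 128 results are listed next)
Full result column, 8 rows per line (p,q,r,s fixed per line; t,u,v runs 000..111 left to right):
  rows 0-7 [p,q,r,s=0000]: 01010101  (ones: 4)
  rows 8-15 [p,q,r,s=0001]: 11111111  (ones: 8)
  rows 16-23 [p,q,r,s=0010]: 10101010  (ones: 4)
  rows 24-31 [p,q,r,s=0011]: 00000000  (ones: 0)
  rows 32-39 [p,q,r,s=0100]: 01010101  (ones: 4)
  rows 40-47 [p,q,r,s=0101]: 11111111  (ones: 8)
  rows 48-55 [p,q,r,s=0110]: 10101010  (ones: 4)
  rows 56-63 [p,q,r,s=0111]: 00000000  (ones: 0)
  rows 64-71 [p,q,r,s=1000]: 01010101  (ones: 4)
  rows 72-79 [p,q,r,s=1001]: 11111111  (ones: 8)
  rows 80-87 [p,q,r,s=1010]: 10101010  (ones: 4)
  rows 88-95 [p,q,r,s=1011]: 00000000  (ones: 0)
  rows 96-103 [p,q,r,s=1100]: 01010101  (ones: 4)
  rows 104-111 [p,q,r,s=1101]: 11111111  (ones: 8)
  rows 112-119 [p,q,r,s=1110]: 10101010  (ones: 4)
  rows 120-127 [p,q,r,s=1111]: 00000000  (ones: 0)
Disagreements = 4+8+4+0+4+8+4+0+4+8+4+0+4+8+4+0 = 64

64


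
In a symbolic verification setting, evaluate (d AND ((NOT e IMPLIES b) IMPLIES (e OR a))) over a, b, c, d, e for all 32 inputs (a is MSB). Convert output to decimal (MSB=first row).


Formula: (d AND ((NOT e IMPLIES b) IMPLIES (e OR a))) over a, b, c, d, e (32 rows)
Evaluate each row (bits = a,b,c,d,e, MSB first):
  row 0 [00000]: (0 AND ((NOT 0 IMPLIES 0) IMPLIES (0 OR 0))) -> 0
  row 1 [00001]: (0 AND ((NOT 1 IMPLIES 0) IMPLIES (1 OR 0))) -> 0
  row 2 [00010]: (1 AND ((NOT 0 IMPLIES 0) IMPLIES (0 OR 0))) -> 1
  row 3 [00011]: (1 AND ((NOT 1 IMPLIES 0) IMPLIES (1 OR 0))) -> 1
  row 4 [00100]: (0 AND ((NOT 0 IMPLIES 0) IMPLIES (0 OR 0))) -> 0
  row 5 [00101]: (0 AND ((NOT 1 IMPLIES 0) IMPLIES (1 OR 0))) -> 0
  row 6 [00110]: (1 AND ((NOT 0 IMPLIES 0) IMPLIES (0 OR 0))) -> 1
  row 7 [00111]: (1 AND ((NOT 1 IMPLIES 0) IMPLIES (1 OR 0))) -> 1
  row 8 [01000]: (0 AND ((NOT 0 IMPLIES 1) IMPLIES (0 OR 0))) -> 0
  row 9 [01001]: (0 AND ((NOT 1 IMPLIES 1) IMPLIES (1 OR 0))) -> 0
  row 10 [01010]: (1 AND ((NOT 0 IMPLIES 1) IMPLIES (0 OR 0))) -> 0
  row 11 [01011]: (1 AND ((NOT 1 IMPLIES 1) IMPLIES (1 OR 0))) -> 1
  row 12 [01100]: (0 AND ((NOT 0 IMPLIES 1) IMPLIES (0 OR 0))) -> 0
  row 13 [01101]: (0 AND ((NOT 1 IMPLIES 1) IMPLIES (1 OR 0))) -> 0
  row 14 [01110]: (1 AND ((NOT 0 IMPLIES 1) IMPLIES (0 OR 0))) -> 0
  row 15 [01111]: (1 AND ((NOT 1 IMPLIES 1) IMPLIES (1 OR 0))) -> 1
  row 16 [10000]: (0 AND ((NOT 0 IMPLIES 0) IMPLIES (0 OR 1))) -> 0
  row 17 [10001]: (0 AND ((NOT 1 IMPLIES 0) IMPLIES (1 OR 1))) -> 0
  row 18 [10010]: (1 AND ((NOT 0 IMPLIES 0) IMPLIES (0 OR 1))) -> 1
  row 19 [10011]: (1 AND ((NOT 1 IMPLIES 0) IMPLIES (1 OR 1))) -> 1
  row 20 [10100]: (0 AND ((NOT 0 IMPLIES 0) IMPLIES (0 OR 1))) -> 0
  row 21 [10101]: (0 AND ((NOT 1 IMPLIES 0) IMPLIES (1 OR 1))) -> 0
  row 22 [10110]: (1 AND ((NOT 0 IMPLIES 0) IMPLIES (0 OR 1))) -> 1
  row 23 [10111]: (1 AND ((NOT 1 IMPLIES 0) IMPLIES (1 OR 1))) -> 1
  row 24 [11000]: (0 AND ((NOT 0 IMPLIES 1) IMPLIES (0 OR 1))) -> 0
  row 25 [11001]: (0 AND ((NOT 1 IMPLIES 1) IMPLIES (1 OR 1))) -> 0
  row 26 [11010]: (1 AND ((NOT 0 IMPLIES 1) IMPLIES (0 OR 1))) -> 1
  row 27 [11011]: (1 AND ((NOT 1 IMPLIES 1) IMPLIES (1 OR 1))) -> 1
  row 28 [11100]: (0 AND ((NOT 0 IMPLIES 1) IMPLIES (0 OR 1))) -> 0
  row 29 [11101]: (0 AND ((NOT 1 IMPLIES 1) IMPLIES (1 OR 1))) -> 0
  row 30 [11110]: (1 AND ((NOT 0 IMPLIES 1) IMPLIES (0 OR 1))) -> 1
  row 31 [11111]: (1 AND ((NOT 1 IMPLIES 1) IMPLIES (1 OR 1))) -> 1
Full result column, 4 rows per line (a,b,c fixed per line; d,e runs 00..11 left to right):
  rows 0-3 [a,b,c=000]: 0011  = hex 3
  rows 4-7 [a,b,c=001]: 0011  = hex 3
  rows 8-11 [a,b,c=010]: 0001  = hex 1
  rows 12-15 [a,b,c=011]: 0001  = hex 1
  rows 16-19 [a,b,c=100]: 0011  = hex 3
  rows 20-23 [a,b,c=101]: 0011  = hex 3
  rows 24-27 [a,b,c=110]: 0011  = hex 3
  rows 28-31 [a,b,c=111]: 0011  = hex 3
Output column (row 0 .. row 31) = 00110011000100010011001100110011
Output column grouped in 4s = 0011 0011 0001 0001 0011 0011 0011 0011 = 0x33113333
Convert to decimal digit by digit (value = value*16 + digit):
  3 -> 3
  3*16 + 3 = 51
  51*16 + 1 = 817
  817*16 + 1 = 13073
  13073*16 + 3 = 209171
  209171*16 + 3 = 3346739
  3346739*16 + 3 = 53547827
  53547827*16 + 3 = 856765235
Decimal = 856765235

856765235


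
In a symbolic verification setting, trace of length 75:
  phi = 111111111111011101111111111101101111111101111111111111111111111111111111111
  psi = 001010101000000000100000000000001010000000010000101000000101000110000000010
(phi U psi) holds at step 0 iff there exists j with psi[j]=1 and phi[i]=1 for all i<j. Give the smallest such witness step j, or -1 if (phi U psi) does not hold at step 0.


(phi U psi) at 0: need smallest j with psi[j]=1 and phi[i]=1 for all i in [0,j).
Scan from step 0:
  step 0: phi=1, psi=0 -> continue
  step 1: phi=1, psi=0 -> continue
  step 2: psi=1 and phi held for [0,2) -> witness found
Witness step = 2

2


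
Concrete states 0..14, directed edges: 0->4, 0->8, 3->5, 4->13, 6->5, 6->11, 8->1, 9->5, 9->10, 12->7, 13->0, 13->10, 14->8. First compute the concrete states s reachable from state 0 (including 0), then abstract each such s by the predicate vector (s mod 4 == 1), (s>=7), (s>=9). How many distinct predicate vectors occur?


BFS from 0:
Concrete reachable: {0, 1, 4, 8, 10, 13}
Abstract via predicates (s mod 4 == 1), (s>=7), (s>=9):
  (0,0,0) <- {0, 4}
  (0,1,0) <- {8}
  (0,1,1) <- {10}
  (1,0,0) <- {1}
  (1,1,1) <- {13}
Distinct abstract states = 5

5


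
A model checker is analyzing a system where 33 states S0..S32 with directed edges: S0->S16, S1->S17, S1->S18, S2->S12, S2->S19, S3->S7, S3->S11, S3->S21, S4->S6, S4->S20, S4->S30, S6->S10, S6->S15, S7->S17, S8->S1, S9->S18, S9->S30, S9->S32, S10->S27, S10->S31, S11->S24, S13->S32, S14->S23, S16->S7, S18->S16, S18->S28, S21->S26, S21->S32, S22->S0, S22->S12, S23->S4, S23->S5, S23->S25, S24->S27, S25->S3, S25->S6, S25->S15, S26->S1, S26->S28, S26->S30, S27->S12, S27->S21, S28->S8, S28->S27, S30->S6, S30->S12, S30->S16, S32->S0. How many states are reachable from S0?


BFS from S0:
  layer 0: {S0}
  layer 1: {S16}
  layer 2: {S7}
  layer 3: {S17}
Reachable set: {S0, S7, S16, S17}
Count = 4

4


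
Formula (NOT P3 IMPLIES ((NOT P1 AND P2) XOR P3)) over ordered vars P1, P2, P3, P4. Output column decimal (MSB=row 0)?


Formula: (NOT P3 IMPLIES ((NOT P1 AND P2) XOR P3)) over P1, P2, P3, P4 (16 rows)
Evaluate each row (bits = P1,P2,P3,P4, MSB first):
  row 0 [0000]: (NOT 0 IMPLIES ((NOT 0 AND 0) XOR 0)) -> 0
  row 1 [0001]: (NOT 0 IMPLIES ((NOT 0 AND 0) XOR 0)) -> 0
  row 2 [0010]: (NOT 1 IMPLIES ((NOT 0 AND 0) XOR 1)) -> 1
  row 3 [0011]: (NOT 1 IMPLIES ((NOT 0 AND 0) XOR 1)) -> 1
  row 4 [0100]: (NOT 0 IMPLIES ((NOT 0 AND 1) XOR 0)) -> 1
  row 5 [0101]: (NOT 0 IMPLIES ((NOT 0 AND 1) XOR 0)) -> 1
  row 6 [0110]: (NOT 1 IMPLIES ((NOT 0 AND 1) XOR 1)) -> 1
  row 7 [0111]: (NOT 1 IMPLIES ((NOT 0 AND 1) XOR 1)) -> 1
  row 8 [1000]: (NOT 0 IMPLIES ((NOT 1 AND 0) XOR 0)) -> 0
  row 9 [1001]: (NOT 0 IMPLIES ((NOT 1 AND 0) XOR 0)) -> 0
  row 10 [1010]: (NOT 1 IMPLIES ((NOT 1 AND 0) XOR 1)) -> 1
  row 11 [1011]: (NOT 1 IMPLIES ((NOT 1 AND 0) XOR 1)) -> 1
  row 12 [1100]: (NOT 0 IMPLIES ((NOT 1 AND 1) XOR 0)) -> 0
  row 13 [1101]: (NOT 0 IMPLIES ((NOT 1 AND 1) XOR 0)) -> 0
  row 14 [1110]: (NOT 1 IMPLIES ((NOT 1 AND 1) XOR 1)) -> 1
  row 15 [1111]: (NOT 1 IMPLIES ((NOT 1 AND 1) XOR 1)) -> 1
Full result column, 4 rows per line (P1,P2 fixed per line; P3,P4 runs 00..11 left to right):
  rows 0-3 [P1,P2=00]: 0011  = hex 3
  rows 4-7 [P1,P2=01]: 1111  = hex F
  rows 8-11 [P1,P2=10]: 0011  = hex 3
  rows 12-15 [P1,P2=11]: 0011  = hex 3
Output column (row 0 .. row 15) = 0011111100110011
Output column grouped in 4s = 0011 1111 0011 0011 = 0x3F33
Convert to decimal digit by digit (value = value*16 + digit):
  3 -> 3
  3*16 + 15 (F) = 63
  63*16 + 3 = 1011
  1011*16 + 3 = 16179
Decimal = 16179

16179


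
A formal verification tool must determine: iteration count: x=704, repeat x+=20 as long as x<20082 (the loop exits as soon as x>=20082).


Step 1: x goes from 704 toward 20082 by 20; the body runs while x<20082, so iterations = ceil((bound-start)/step)
Step 2: Distance=19378
Step 3: ceil(19378/20)=969

969


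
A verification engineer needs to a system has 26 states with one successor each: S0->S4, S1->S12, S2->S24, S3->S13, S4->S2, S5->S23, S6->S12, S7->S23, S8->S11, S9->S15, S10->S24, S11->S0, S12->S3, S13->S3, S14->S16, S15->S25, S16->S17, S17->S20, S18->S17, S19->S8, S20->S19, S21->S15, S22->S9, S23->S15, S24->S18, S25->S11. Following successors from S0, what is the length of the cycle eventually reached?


Trace from S0 until a state repeats:
  S0 -> S4 -> S2 -> S24 -> S18 -> S17 -> S20 -> S19 -> S8 -> S11 -> S0
S0 first seen at step 0, revisited at step 10.
Cycle length = 10 - 0 = 10

10


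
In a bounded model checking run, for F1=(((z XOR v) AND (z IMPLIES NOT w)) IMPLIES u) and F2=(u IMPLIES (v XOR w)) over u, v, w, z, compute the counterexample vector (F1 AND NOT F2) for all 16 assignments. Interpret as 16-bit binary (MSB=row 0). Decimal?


F1 = (((z XOR v) AND (z IMPLIES NOT w)) IMPLIES u)
F2 = (u IMPLIES (v XOR w))
Counterexample to F1=>F2 is where F1=1 and F2=0.
Evaluate each row (bits = u,v,w,z, MSB first):
  row 0 [0000]: F1=1 F2=1 -> F1&~F2 -> 0
  row 1 [0001]: F1=0 F2=1 -> F1&~F2 -> 0
  row 2 [0010]: F1=1 F2=1 -> F1&~F2 -> 0
  row 3 [0011]: F1=1 F2=1 -> F1&~F2 -> 0
  row 4 [0100]: F1=0 F2=1 -> F1&~F2 -> 0
  row 5 [0101]: F1=1 F2=1 -> F1&~F2 -> 0
  row 6 [0110]: F1=0 F2=1 -> F1&~F2 -> 0
  row 7 [0111]: F1=1 F2=1 -> F1&~F2 -> 0
  row 8 [1000]: F1=1 F2=0 -> F1&~F2 -> 1
  row 9 [1001]: F1=1 F2=0 -> F1&~F2 -> 1
  row 10 [1010]: F1=1 F2=1 -> F1&~F2 -> 0
  row 11 [1011]: F1=1 F2=1 -> F1&~F2 -> 0
  row 12 [1100]: F1=1 F2=1 -> F1&~F2 -> 0
  row 13 [1101]: F1=1 F2=1 -> F1&~F2 -> 0
  row 14 [1110]: F1=1 F2=0 -> F1&~F2 -> 1
  row 15 [1111]: F1=1 F2=0 -> F1&~F2 -> 1
Full result column, 4 rows per line (u,v fixed per line; w,z runs 00..11 left to right):
  rows 0-3 [u,v=00]: 0000  = hex 0
  rows 4-7 [u,v=01]: 0000  = hex 0
  rows 8-11 [u,v=10]: 1100  = hex C
  rows 12-15 [u,v=11]: 0011  = hex 3
Counterexample vector (row 0 .. row 15) = 0000000011000011
Output column grouped in 4s = 0000 0000 1100 0011 = 0x00C3
Convert to decimal digit by digit (value = value*16 + digit):
  0 -> 0
  0*16 + 0 = 0
  0*16 + 12 (C) = 12
  12*16 + 3 = 195
Decimal = 195

195


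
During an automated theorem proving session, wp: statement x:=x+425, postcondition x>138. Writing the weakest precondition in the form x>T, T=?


Formula: wp(x:=E, P) = P[E/x] (substitute E for x in postcondition)
Step 1: Postcondition: x>138
Step 2: Substitute x+425 for x: x+425>138
Step 3: Solve for x: x > 138-425 = -287

-287


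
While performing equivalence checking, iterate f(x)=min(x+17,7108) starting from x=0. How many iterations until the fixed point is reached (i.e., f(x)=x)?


Step 1: x=0, cap=7108, increment=17
Step 2: x grows by 17 each step until capped at 7108; fixed point is x=7108
Step 3: iterations = ceil(7108/17) = 419

419


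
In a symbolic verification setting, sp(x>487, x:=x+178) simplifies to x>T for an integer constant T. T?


Formula: sp(P, x:=E) = exists old_x. (x = E[old_x/x]) AND P[old_x/x] (old_x is the value of x before the assignment; eliminate old_x by solving x = E[old_x/x] for old_x)
Step 1: Precondition P: x>487, i.e. old_x > 487
Step 2: Assignment gives x = old_x + 178, so old_x = x - 178
Step 3: Substitute into P: x - 178 > 487
Step 4: Simplify: x > 487+178 = 665

665


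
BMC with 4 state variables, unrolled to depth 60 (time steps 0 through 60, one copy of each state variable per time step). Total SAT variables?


BMC unrolls to depth k, creating one copy of each state var for steps 0..k.
Step count = 60 + 1 = 61 (steps 0 through 60)
Vars per step = 4
Total = 4 * 61 = 244

244


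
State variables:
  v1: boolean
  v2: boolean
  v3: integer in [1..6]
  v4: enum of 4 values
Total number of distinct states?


State space = product of domain sizes of all variables.
Domain sizes:
  v1 (boolean): 2
  v2 (boolean): 2
  v3 (integer in [1..6]): 6
  v4 (enum of 4 values): 4
Product = 2 * 2 * 6 * 4 = 96

96


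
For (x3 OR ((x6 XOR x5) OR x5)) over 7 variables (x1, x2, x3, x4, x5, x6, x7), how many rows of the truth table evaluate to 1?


Formula: (x3 OR ((x6 XOR x5) OR x5)) over 7 vars (128 rows)
Evaluate each row (x1, x2, x3, x4, x5, x6, x7 as bits, MSB first):
  row 0 [0000000]: (0 OR ((0 XOR 0) OR 0)) -> 0
  row 1 [0000001]: (0 OR ((0 XOR 0) OR 0)) -> 0
  row 2 [0000010]: (0 OR ((1 XOR 0) OR 0)) -> 1
  row 3 [0000011]: (0 OR ((1 XOR 0) OR 0)) -> 1
  row 4 [0000100]: (0 OR ((0 XOR 1) OR 1)) -> 1
  (every remaining row is evaluated the same way; all 128 results are listed next)
Full result column, 8 rows per line (x1,x2,x3,x4 fixed per line; x5,x6,x7 runs 000..111 left to right):
  rows 0-7 [x1,x2,x3,x4=0000]: 00111111  (ones: 6)
  rows 8-15 [x1,x2,x3,x4=0001]: 00111111  (ones: 6)
  rows 16-23 [x1,x2,x3,x4=0010]: 11111111  (ones: 8)
  rows 24-31 [x1,x2,x3,x4=0011]: 11111111  (ones: 8)
  rows 32-39 [x1,x2,x3,x4=0100]: 00111111  (ones: 6)
  rows 40-47 [x1,x2,x3,x4=0101]: 00111111  (ones: 6)
  rows 48-55 [x1,x2,x3,x4=0110]: 11111111  (ones: 8)
  rows 56-63 [x1,x2,x3,x4=0111]: 11111111  (ones: 8)
  rows 64-71 [x1,x2,x3,x4=1000]: 00111111  (ones: 6)
  rows 72-79 [x1,x2,x3,x4=1001]: 00111111  (ones: 6)
  rows 80-87 [x1,x2,x3,x4=1010]: 11111111  (ones: 8)
  rows 88-95 [x1,x2,x3,x4=1011]: 11111111  (ones: 8)
  rows 96-103 [x1,x2,x3,x4=1100]: 00111111  (ones: 6)
  rows 104-111 [x1,x2,x3,x4=1101]: 00111111  (ones: 6)
  rows 112-119 [x1,x2,x3,x4=1110]: 11111111  (ones: 8)
  rows 120-127 [x1,x2,x3,x4=1111]: 11111111  (ones: 8)
Count of 1-rows = 6+6+8+8+6+6+8+8+6+6+8+8+6+6+8+8 = 112

112


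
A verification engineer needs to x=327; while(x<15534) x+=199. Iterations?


Step 1: x goes from 327 toward 15534 by 199; the body runs while x<15534, so iterations = ceil((bound-start)/step)
Step 2: Distance=15207
Step 3: ceil(15207/199)=77

77


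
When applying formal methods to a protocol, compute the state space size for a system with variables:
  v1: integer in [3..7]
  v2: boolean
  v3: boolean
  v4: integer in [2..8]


State space = product of domain sizes of all variables.
Domain sizes:
  v1 (integer in [3..7]): 5
  v2 (boolean): 2
  v3 (boolean): 2
  v4 (integer in [2..8]): 7
Product = 5 * 2 * 2 * 7 = 140

140


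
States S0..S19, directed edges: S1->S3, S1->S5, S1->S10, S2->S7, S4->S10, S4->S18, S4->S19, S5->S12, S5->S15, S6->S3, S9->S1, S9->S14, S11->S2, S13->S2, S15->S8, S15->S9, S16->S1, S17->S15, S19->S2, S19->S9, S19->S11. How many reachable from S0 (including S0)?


BFS from S0:
  layer 0: {S0}
Reachable set: {S0}
Count = 1

1


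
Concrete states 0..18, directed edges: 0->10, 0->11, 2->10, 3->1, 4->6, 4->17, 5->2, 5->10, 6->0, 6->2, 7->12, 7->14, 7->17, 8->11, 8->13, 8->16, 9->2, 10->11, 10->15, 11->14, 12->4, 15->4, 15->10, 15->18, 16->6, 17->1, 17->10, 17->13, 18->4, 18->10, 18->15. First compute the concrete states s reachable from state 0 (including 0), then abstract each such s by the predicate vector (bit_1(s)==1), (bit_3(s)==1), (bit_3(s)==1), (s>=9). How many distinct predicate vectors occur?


BFS from 0:
Concrete reachable: {0, 1, 2, 4, 6, 10, 11, 13, 14, 15, 17, 18}
Abstract via predicates (bit_1(s)==1), (bit_3(s)==1), (bit_3(s)==1), (s>=9):
  (0,0,0,0) <- {0, 1, 4}
  (0,0,0,1) <- {17}
  (0,1,1,1) <- {13}
  (1,0,0,0) <- {2, 6}
  (1,0,0,1) <- {18}
  (1,1,1,1) <- {10, 11, 14, 15}
Distinct abstract states = 6

6


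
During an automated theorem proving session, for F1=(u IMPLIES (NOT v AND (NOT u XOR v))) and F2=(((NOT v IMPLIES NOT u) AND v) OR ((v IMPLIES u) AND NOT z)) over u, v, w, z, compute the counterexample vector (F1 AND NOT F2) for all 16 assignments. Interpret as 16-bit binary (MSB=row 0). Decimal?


F1 = (u IMPLIES (NOT v AND (NOT u XOR v)))
F2 = (((NOT v IMPLIES NOT u) AND v) OR ((v IMPLIES u) AND NOT z))
Counterexample to F1=>F2 is where F1=1 and F2=0.
Evaluate each row (bits = u,v,w,z, MSB first):
  row 0 [0000]: F1=1 F2=1 -> F1&~F2 -> 0
  row 1 [0001]: F1=1 F2=0 -> F1&~F2 -> 1
  row 2 [0010]: F1=1 F2=1 -> F1&~F2 -> 0
  row 3 [0011]: F1=1 F2=0 -> F1&~F2 -> 1
  row 4 [0100]: F1=1 F2=1 -> F1&~F2 -> 0
  row 5 [0101]: F1=1 F2=1 -> F1&~F2 -> 0
  row 6 [0110]: F1=1 F2=1 -> F1&~F2 -> 0
  row 7 [0111]: F1=1 F2=1 -> F1&~F2 -> 0
  row 8 [1000]: F1=0 F2=1 -> F1&~F2 -> 0
  row 9 [1001]: F1=0 F2=0 -> F1&~F2 -> 0
  row 10 [1010]: F1=0 F2=1 -> F1&~F2 -> 0
  row 11 [1011]: F1=0 F2=0 -> F1&~F2 -> 0
  row 12 [1100]: F1=0 F2=1 -> F1&~F2 -> 0
  row 13 [1101]: F1=0 F2=1 -> F1&~F2 -> 0
  row 14 [1110]: F1=0 F2=1 -> F1&~F2 -> 0
  row 15 [1111]: F1=0 F2=1 -> F1&~F2 -> 0
Full result column, 4 rows per line (u,v fixed per line; w,z runs 00..11 left to right):
  rows 0-3 [u,v=00]: 0101  = hex 5
  rows 4-7 [u,v=01]: 0000  = hex 0
  rows 8-11 [u,v=10]: 0000  = hex 0
  rows 12-15 [u,v=11]: 0000  = hex 0
Counterexample vector (row 0 .. row 15) = 0101000000000000
Output column grouped in 4s = 0101 0000 0000 0000 = 0x5000
Convert to decimal digit by digit (value = value*16 + digit):
  5 -> 5
  5*16 + 0 = 80
  80*16 + 0 = 1280
  1280*16 + 0 = 20480
Decimal = 20480

20480


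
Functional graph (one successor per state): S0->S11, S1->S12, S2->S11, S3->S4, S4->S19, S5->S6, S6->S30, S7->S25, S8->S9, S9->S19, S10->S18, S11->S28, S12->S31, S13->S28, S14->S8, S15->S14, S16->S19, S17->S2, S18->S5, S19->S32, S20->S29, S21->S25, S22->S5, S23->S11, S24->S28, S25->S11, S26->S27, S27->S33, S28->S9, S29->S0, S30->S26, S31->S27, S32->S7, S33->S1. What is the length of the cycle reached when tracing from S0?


Trace from S0 until a state repeats:
  S0 -> S11 -> S28 -> S9 -> S19 -> S32 -> S7 -> S25 -> S11
S11 first seen at step 1, revisited at step 8.
Cycle length = 8 - 1 = 7

7


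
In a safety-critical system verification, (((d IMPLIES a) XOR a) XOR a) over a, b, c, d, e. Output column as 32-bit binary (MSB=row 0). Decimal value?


Formula: (((d IMPLIES a) XOR a) XOR a) over a, b, c, d, e (32 rows)
Evaluate each row (bits = a,b,c,d,e, MSB first):
  row 0 [00000]: (((0 IMPLIES 0) XOR 0) XOR 0) -> 1
  row 1 [00001]: (((0 IMPLIES 0) XOR 0) XOR 0) -> 1
  row 2 [00010]: (((1 IMPLIES 0) XOR 0) XOR 0) -> 0
  row 3 [00011]: (((1 IMPLIES 0) XOR 0) XOR 0) -> 0
  row 4 [00100]: (((0 IMPLIES 0) XOR 0) XOR 0) -> 1
  row 5 [00101]: (((0 IMPLIES 0) XOR 0) XOR 0) -> 1
  row 6 [00110]: (((1 IMPLIES 0) XOR 0) XOR 0) -> 0
  row 7 [00111]: (((1 IMPLIES 0) XOR 0) XOR 0) -> 0
  row 8 [01000]: (((0 IMPLIES 0) XOR 0) XOR 0) -> 1
  row 9 [01001]: (((0 IMPLIES 0) XOR 0) XOR 0) -> 1
  row 10 [01010]: (((1 IMPLIES 0) XOR 0) XOR 0) -> 0
  row 11 [01011]: (((1 IMPLIES 0) XOR 0) XOR 0) -> 0
  row 12 [01100]: (((0 IMPLIES 0) XOR 0) XOR 0) -> 1
  row 13 [01101]: (((0 IMPLIES 0) XOR 0) XOR 0) -> 1
  row 14 [01110]: (((1 IMPLIES 0) XOR 0) XOR 0) -> 0
  row 15 [01111]: (((1 IMPLIES 0) XOR 0) XOR 0) -> 0
  row 16 [10000]: (((0 IMPLIES 1) XOR 1) XOR 1) -> 1
  row 17 [10001]: (((0 IMPLIES 1) XOR 1) XOR 1) -> 1
  row 18 [10010]: (((1 IMPLIES 1) XOR 1) XOR 1) -> 1
  row 19 [10011]: (((1 IMPLIES 1) XOR 1) XOR 1) -> 1
  row 20 [10100]: (((0 IMPLIES 1) XOR 1) XOR 1) -> 1
  row 21 [10101]: (((0 IMPLIES 1) XOR 1) XOR 1) -> 1
  row 22 [10110]: (((1 IMPLIES 1) XOR 1) XOR 1) -> 1
  row 23 [10111]: (((1 IMPLIES 1) XOR 1) XOR 1) -> 1
  row 24 [11000]: (((0 IMPLIES 1) XOR 1) XOR 1) -> 1
  row 25 [11001]: (((0 IMPLIES 1) XOR 1) XOR 1) -> 1
  row 26 [11010]: (((1 IMPLIES 1) XOR 1) XOR 1) -> 1
  row 27 [11011]: (((1 IMPLIES 1) XOR 1) XOR 1) -> 1
  row 28 [11100]: (((0 IMPLIES 1) XOR 1) XOR 1) -> 1
  row 29 [11101]: (((0 IMPLIES 1) XOR 1) XOR 1) -> 1
  row 30 [11110]: (((1 IMPLIES 1) XOR 1) XOR 1) -> 1
  row 31 [11111]: (((1 IMPLIES 1) XOR 1) XOR 1) -> 1
Full result column, 4 rows per line (a,b,c fixed per line; d,e runs 00..11 left to right):
  rows 0-3 [a,b,c=000]: 1100  = hex C
  rows 4-7 [a,b,c=001]: 1100  = hex C
  rows 8-11 [a,b,c=010]: 1100  = hex C
  rows 12-15 [a,b,c=011]: 1100  = hex C
  rows 16-19 [a,b,c=100]: 1111  = hex F
  rows 20-23 [a,b,c=101]: 1111  = hex F
  rows 24-27 [a,b,c=110]: 1111  = hex F
  rows 28-31 [a,b,c=111]: 1111  = hex F
Output column (row 0 .. row 31) = 11001100110011001111111111111111
Output column grouped in 4s = 1100 1100 1100 1100 1111 1111 1111 1111 = 0xCCCCFFFF
Convert to decimal digit by digit (value = value*16 + digit):
  C -> 12
  12*16 + 12 (C) = 204
  204*16 + 12 (C) = 3276
  3276*16 + 12 (C) = 52428
  52428*16 + 15 (F) = 838863
  838863*16 + 15 (F) = 13421823
  13421823*16 + 15 (F) = 214749183
  214749183*16 + 15 (F) = 3435986943
Decimal = 3435986943

3435986943


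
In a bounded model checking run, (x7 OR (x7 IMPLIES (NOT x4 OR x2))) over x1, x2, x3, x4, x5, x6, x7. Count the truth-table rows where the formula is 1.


Formula: (x7 OR (x7 IMPLIES (NOT x4 OR x2))) over 7 vars (128 rows)
Evaluate each row (x1, x2, x3, x4, x5, x6, x7 as bits, MSB first):
  row 0 [0000000]: (0 OR (0 IMPLIES (NOT 0 OR 0))) -> 1
  row 1 [0000001]: (1 OR (1 IMPLIES (NOT 0 OR 0))) -> 1
  row 2 [0000010]: (0 OR (0 IMPLIES (NOT 0 OR 0))) -> 1
  row 3 [0000011]: (1 OR (1 IMPLIES (NOT 0 OR 0))) -> 1
  row 4 [0000100]: (0 OR (0 IMPLIES (NOT 0 OR 0))) -> 1
  (every remaining row is evaluated the same way; all 128 results are listed next)
Full result column, 8 rows per line (x1,x2,x3,x4 fixed per line; x5,x6,x7 runs 000..111 left to right):
  rows 0-7 [x1,x2,x3,x4=0000]: 11111111  (ones: 8)
  rows 8-15 [x1,x2,x3,x4=0001]: 11111111  (ones: 8)
  rows 16-23 [x1,x2,x3,x4=0010]: 11111111  (ones: 8)
  rows 24-31 [x1,x2,x3,x4=0011]: 11111111  (ones: 8)
  rows 32-39 [x1,x2,x3,x4=0100]: 11111111  (ones: 8)
  rows 40-47 [x1,x2,x3,x4=0101]: 11111111  (ones: 8)
  rows 48-55 [x1,x2,x3,x4=0110]: 11111111  (ones: 8)
  rows 56-63 [x1,x2,x3,x4=0111]: 11111111  (ones: 8)
  rows 64-71 [x1,x2,x3,x4=1000]: 11111111  (ones: 8)
  rows 72-79 [x1,x2,x3,x4=1001]: 11111111  (ones: 8)
  rows 80-87 [x1,x2,x3,x4=1010]: 11111111  (ones: 8)
  rows 88-95 [x1,x2,x3,x4=1011]: 11111111  (ones: 8)
  rows 96-103 [x1,x2,x3,x4=1100]: 11111111  (ones: 8)
  rows 104-111 [x1,x2,x3,x4=1101]: 11111111  (ones: 8)
  rows 112-119 [x1,x2,x3,x4=1110]: 11111111  (ones: 8)
  rows 120-127 [x1,x2,x3,x4=1111]: 11111111  (ones: 8)
Count of 1-rows = 8+8+8+8+8+8+8+8+8+8+8+8+8+8+8+8 = 128

128


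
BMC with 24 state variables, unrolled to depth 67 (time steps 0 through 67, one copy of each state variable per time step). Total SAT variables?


BMC unrolls to depth k, creating one copy of each state var for steps 0..k.
Step count = 67 + 1 = 68 (steps 0 through 67)
Vars per step = 24
Total = 24 * 68 = 1632

1632


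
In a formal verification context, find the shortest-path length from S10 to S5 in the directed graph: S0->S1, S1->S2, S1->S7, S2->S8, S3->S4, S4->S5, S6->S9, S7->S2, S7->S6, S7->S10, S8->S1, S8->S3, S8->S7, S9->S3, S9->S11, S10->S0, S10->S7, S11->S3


BFS layer-by-layer from S10:
  dist 0: {S10}
  dist 1: {S0, S7}
  dist 2: {S1, S2, S6}
  dist 3: {S8, S9}
  dist 4: {S3, S11}
  dist 5: {S4}
  dist 6: {S5}
  -> S5 reached at distance 6
Shortest path length = 6

6


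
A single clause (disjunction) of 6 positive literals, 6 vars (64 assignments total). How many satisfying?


Step 1: Total=2^6=64
Step 2: Unsat when all 6 false: 2^0=1
Step 3: Sat=64-1=63

63


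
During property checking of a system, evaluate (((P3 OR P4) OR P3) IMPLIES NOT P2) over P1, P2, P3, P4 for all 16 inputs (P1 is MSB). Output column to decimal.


Formula: (((P3 OR P4) OR P3) IMPLIES NOT P2) over P1, P2, P3, P4 (16 rows)
Evaluate each row (bits = P1,P2,P3,P4, MSB first):
  row 0 [0000]: (((0 OR 0) OR 0) IMPLIES NOT 0) -> 1
  row 1 [0001]: (((0 OR 1) OR 0) IMPLIES NOT 0) -> 1
  row 2 [0010]: (((1 OR 0) OR 1) IMPLIES NOT 0) -> 1
  row 3 [0011]: (((1 OR 1) OR 1) IMPLIES NOT 0) -> 1
  row 4 [0100]: (((0 OR 0) OR 0) IMPLIES NOT 1) -> 1
  row 5 [0101]: (((0 OR 1) OR 0) IMPLIES NOT 1) -> 0
  row 6 [0110]: (((1 OR 0) OR 1) IMPLIES NOT 1) -> 0
  row 7 [0111]: (((1 OR 1) OR 1) IMPLIES NOT 1) -> 0
  row 8 [1000]: (((0 OR 0) OR 0) IMPLIES NOT 0) -> 1
  row 9 [1001]: (((0 OR 1) OR 0) IMPLIES NOT 0) -> 1
  row 10 [1010]: (((1 OR 0) OR 1) IMPLIES NOT 0) -> 1
  row 11 [1011]: (((1 OR 1) OR 1) IMPLIES NOT 0) -> 1
  row 12 [1100]: (((0 OR 0) OR 0) IMPLIES NOT 1) -> 1
  row 13 [1101]: (((0 OR 1) OR 0) IMPLIES NOT 1) -> 0
  row 14 [1110]: (((1 OR 0) OR 1) IMPLIES NOT 1) -> 0
  row 15 [1111]: (((1 OR 1) OR 1) IMPLIES NOT 1) -> 0
Full result column, 4 rows per line (P1,P2 fixed per line; P3,P4 runs 00..11 left to right):
  rows 0-3 [P1,P2=00]: 1111  = hex F
  rows 4-7 [P1,P2=01]: 1000  = hex 8
  rows 8-11 [P1,P2=10]: 1111  = hex F
  rows 12-15 [P1,P2=11]: 1000  = hex 8
Output column (row 0 .. row 15) = 1111100011111000
Output column grouped in 4s = 1111 1000 1111 1000 = 0xF8F8
Convert to decimal digit by digit (value = value*16 + digit):
  F -> 15
  15*16 + 8 = 248
  248*16 + 15 (F) = 3983
  3983*16 + 8 = 63736
Decimal = 63736

63736


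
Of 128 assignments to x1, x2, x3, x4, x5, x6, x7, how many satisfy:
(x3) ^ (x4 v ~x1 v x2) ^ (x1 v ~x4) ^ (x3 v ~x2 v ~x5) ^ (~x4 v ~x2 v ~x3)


CNF with 5 clauses over 7 vars (128 assignments).
An assignment satisfies CNF iff every clause has >=1 true literal.
Check each row (bits = x1,x2,x3,x4,x5,x6,x7; clause T/F shown):
  row 0 [0000000]: clauses=FTTTT -> 0
  row 1 [0000001]: clauses=FTTTT -> 0
  row 2 [0000010]: clauses=FTTTT -> 0
  row 3 [0000011]: clauses=FTTTT -> 0
  row 4 [0000100]: clauses=FTTTT -> 0
  (every remaining row is evaluated the same way; all 128 results are listed next)
Full result column, 8 rows per line (x1,x2,x3,x4 fixed per line; x5,x6,x7 runs 000..111 left to right):
  rows 0-7 [x1,x2,x3,x4=0000]: 00000000  (ones: 0)
  rows 8-15 [x1,x2,x3,x4=0001]: 00000000  (ones: 0)
  rows 16-23 [x1,x2,x3,x4=0010]: 11111111  (ones: 8)
  rows 24-31 [x1,x2,x3,x4=0011]: 00000000  (ones: 0)
  rows 32-39 [x1,x2,x3,x4=0100]: 00000000  (ones: 0)
  rows 40-47 [x1,x2,x3,x4=0101]: 00000000  (ones: 0)
  rows 48-55 [x1,x2,x3,x4=0110]: 11111111  (ones: 8)
  rows 56-63 [x1,x2,x3,x4=0111]: 00000000  (ones: 0)
  rows 64-71 [x1,x2,x3,x4=1000]: 00000000  (ones: 0)
  rows 72-79 [x1,x2,x3,x4=1001]: 00000000  (ones: 0)
  rows 80-87 [x1,x2,x3,x4=1010]: 00000000  (ones: 0)
  rows 88-95 [x1,x2,x3,x4=1011]: 11111111  (ones: 8)
  rows 96-103 [x1,x2,x3,x4=1100]: 00000000  (ones: 0)
  rows 104-111 [x1,x2,x3,x4=1101]: 00000000  (ones: 0)
  rows 112-119 [x1,x2,x3,x4=1110]: 11111111  (ones: 8)
  rows 120-127 [x1,x2,x3,x4=1111]: 00000000  (ones: 0)
Satisfying assignments = 0+0+8+0+0+0+8+0+0+0+0+8+0+0+8+0 = 32

32


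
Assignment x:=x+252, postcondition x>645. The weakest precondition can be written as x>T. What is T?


Formula: wp(x:=E, P) = P[E/x] (substitute E for x in postcondition)
Step 1: Postcondition: x>645
Step 2: Substitute x+252 for x: x+252>645
Step 3: Solve for x: x > 645-252 = 393

393


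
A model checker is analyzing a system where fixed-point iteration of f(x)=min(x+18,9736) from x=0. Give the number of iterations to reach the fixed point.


Step 1: x=0, cap=9736, increment=18
Step 2: x grows by 18 each step until capped at 9736; fixed point is x=9736
Step 3: iterations = ceil(9736/18) = 541

541


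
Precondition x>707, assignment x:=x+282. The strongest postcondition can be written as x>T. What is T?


Formula: sp(P, x:=E) = exists old_x. (x = E[old_x/x]) AND P[old_x/x] (old_x is the value of x before the assignment; eliminate old_x by solving x = E[old_x/x] for old_x)
Step 1: Precondition P: x>707, i.e. old_x > 707
Step 2: Assignment gives x = old_x + 282, so old_x = x - 282
Step 3: Substitute into P: x - 282 > 707
Step 4: Simplify: x > 707+282 = 989

989


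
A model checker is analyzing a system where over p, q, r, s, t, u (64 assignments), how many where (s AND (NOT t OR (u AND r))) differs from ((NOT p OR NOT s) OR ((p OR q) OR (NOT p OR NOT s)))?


F1 = (s AND (NOT t OR (u AND r)))
F2 = ((NOT p OR NOT s) OR ((p OR q) OR (NOT p OR NOT s)))
Evaluate both on each of 64 rows (bits = p,q,r,s,t,u):
  row 0 [000000]: F1=0 F2=1 (differ) -> 1
  row 1 [000001]: F1=0 F2=1 (differ) -> 1
  row 2 [000010]: F1=0 F2=1 (differ) -> 1
  row 3 [000011]: F1=0 F2=1 (differ) -> 1
  row 4 [000100]: F1=1 F2=1 -> 0
  (every remaining row is evaluated the same way; all 64 results are listed next)
Full result column, 8 rows per line (p,q,r fixed per line; s,t,u runs 000..111 left to right):
  rows 0-7 [p,q,r=000]: 11110011  (ones: 6)
  rows 8-15 [p,q,r=001]: 11110010  (ones: 5)
  rows 16-23 [p,q,r=010]: 11110011  (ones: 6)
  rows 24-31 [p,q,r=011]: 11110010  (ones: 5)
  rows 32-39 [p,q,r=100]: 11110011  (ones: 6)
  rows 40-47 [p,q,r=101]: 11110010  (ones: 5)
  rows 48-55 [p,q,r=110]: 11110011  (ones: 6)
  rows 56-63 [p,q,r=111]: 11110010  (ones: 5)
Disagreements = 6+5+6+5+6+5+6+5 = 44

44


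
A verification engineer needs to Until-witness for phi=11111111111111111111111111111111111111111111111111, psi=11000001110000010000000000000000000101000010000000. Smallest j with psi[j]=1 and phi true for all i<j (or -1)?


(phi U psi) at 0: need smallest j with psi[j]=1 and phi[i]=1 for all i in [0,j).
Scan from step 0:
  step 0: psi=1 and phi held for [0,0) -> witness found
Witness step = 0

0


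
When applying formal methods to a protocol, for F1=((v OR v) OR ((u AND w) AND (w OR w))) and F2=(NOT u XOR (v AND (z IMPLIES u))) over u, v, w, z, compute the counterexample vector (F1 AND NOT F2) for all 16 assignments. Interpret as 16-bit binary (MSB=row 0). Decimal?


F1 = ((v OR v) OR ((u AND w) AND (w OR w)))
F2 = (NOT u XOR (v AND (z IMPLIES u)))
Counterexample to F1=>F2 is where F1=1 and F2=0.
Evaluate each row (bits = u,v,w,z, MSB first):
  row 0 [0000]: F1=0 F2=1 -> F1&~F2 -> 0
  row 1 [0001]: F1=0 F2=1 -> F1&~F2 -> 0
  row 2 [0010]: F1=0 F2=1 -> F1&~F2 -> 0
  row 3 [0011]: F1=0 F2=1 -> F1&~F2 -> 0
  row 4 [0100]: F1=1 F2=0 -> F1&~F2 -> 1
  row 5 [0101]: F1=1 F2=1 -> F1&~F2 -> 0
  row 6 [0110]: F1=1 F2=0 -> F1&~F2 -> 1
  row 7 [0111]: F1=1 F2=1 -> F1&~F2 -> 0
  row 8 [1000]: F1=0 F2=0 -> F1&~F2 -> 0
  row 9 [1001]: F1=0 F2=0 -> F1&~F2 -> 0
  row 10 [1010]: F1=1 F2=0 -> F1&~F2 -> 1
  row 11 [1011]: F1=1 F2=0 -> F1&~F2 -> 1
  row 12 [1100]: F1=1 F2=1 -> F1&~F2 -> 0
  row 13 [1101]: F1=1 F2=1 -> F1&~F2 -> 0
  row 14 [1110]: F1=1 F2=1 -> F1&~F2 -> 0
  row 15 [1111]: F1=1 F2=1 -> F1&~F2 -> 0
Full result column, 4 rows per line (u,v fixed per line; w,z runs 00..11 left to right):
  rows 0-3 [u,v=00]: 0000  = hex 0
  rows 4-7 [u,v=01]: 1010  = hex A
  rows 8-11 [u,v=10]: 0011  = hex 3
  rows 12-15 [u,v=11]: 0000  = hex 0
Counterexample vector (row 0 .. row 15) = 0000101000110000
Output column grouped in 4s = 0000 1010 0011 0000 = 0x0A30
Convert to decimal digit by digit (value = value*16 + digit):
  0 -> 0
  0*16 + 10 (A) = 10
  10*16 + 3 = 163
  163*16 + 0 = 2608
Decimal = 2608

2608


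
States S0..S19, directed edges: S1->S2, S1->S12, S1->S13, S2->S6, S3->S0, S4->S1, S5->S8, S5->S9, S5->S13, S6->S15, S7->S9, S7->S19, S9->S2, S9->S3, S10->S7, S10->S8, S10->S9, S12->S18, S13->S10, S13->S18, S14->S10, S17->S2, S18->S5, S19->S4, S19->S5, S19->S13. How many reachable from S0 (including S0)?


BFS from S0:
  layer 0: {S0}
Reachable set: {S0}
Count = 1

1


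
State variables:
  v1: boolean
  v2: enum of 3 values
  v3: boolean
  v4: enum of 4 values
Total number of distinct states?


State space = product of domain sizes of all variables.
Domain sizes:
  v1 (boolean): 2
  v2 (enum of 3 values): 3
  v3 (boolean): 2
  v4 (enum of 4 values): 4
Product = 2 * 3 * 2 * 4 = 48

48


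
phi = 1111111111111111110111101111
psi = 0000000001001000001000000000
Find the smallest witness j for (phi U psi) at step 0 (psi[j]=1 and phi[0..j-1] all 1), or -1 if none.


(phi U psi) at 0: need smallest j with psi[j]=1 and phi[i]=1 for all i in [0,j).
Scan from step 0:
  step 0: phi=1, psi=0 -> continue
  step 1: phi=1, psi=0 -> continue
  step 2: phi=1, psi=0 -> continue
  step 3: phi=1, psi=0 -> continue
  step 9: psi=1 and phi held for [0,9) -> witness found
Witness step = 9

9


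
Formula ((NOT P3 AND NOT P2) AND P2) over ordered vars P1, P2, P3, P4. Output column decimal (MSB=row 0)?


Formula: ((NOT P3 AND NOT P2) AND P2) over P1, P2, P3, P4 (16 rows)
Evaluate each row (bits = P1,P2,P3,P4, MSB first):
  row 0 [0000]: ((NOT 0 AND NOT 0) AND 0) -> 0
  row 1 [0001]: ((NOT 0 AND NOT 0) AND 0) -> 0
  row 2 [0010]: ((NOT 1 AND NOT 0) AND 0) -> 0
  row 3 [0011]: ((NOT 1 AND NOT 0) AND 0) -> 0
  row 4 [0100]: ((NOT 0 AND NOT 1) AND 1) -> 0
  row 5 [0101]: ((NOT 0 AND NOT 1) AND 1) -> 0
  row 6 [0110]: ((NOT 1 AND NOT 1) AND 1) -> 0
  row 7 [0111]: ((NOT 1 AND NOT 1) AND 1) -> 0
  row 8 [1000]: ((NOT 0 AND NOT 0) AND 0) -> 0
  row 9 [1001]: ((NOT 0 AND NOT 0) AND 0) -> 0
  row 10 [1010]: ((NOT 1 AND NOT 0) AND 0) -> 0
  row 11 [1011]: ((NOT 1 AND NOT 0) AND 0) -> 0
  row 12 [1100]: ((NOT 0 AND NOT 1) AND 1) -> 0
  row 13 [1101]: ((NOT 0 AND NOT 1) AND 1) -> 0
  row 14 [1110]: ((NOT 1 AND NOT 1) AND 1) -> 0
  row 15 [1111]: ((NOT 1 AND NOT 1) AND 1) -> 0
Full result column, 4 rows per line (P1,P2 fixed per line; P3,P4 runs 00..11 left to right):
  rows 0-3 [P1,P2=00]: 0000  = hex 0
  rows 4-7 [P1,P2=01]: 0000  = hex 0
  rows 8-11 [P1,P2=10]: 0000  = hex 0
  rows 12-15 [P1,P2=11]: 0000  = hex 0
Output column (row 0 .. row 15) = 0000000000000000
Output column grouped in 4s = 0000 0000 0000 0000 = 0x0000
Convert to decimal digit by digit (value = value*16 + digit):
  0 -> 0
  0*16 + 0 = 0
  0*16 + 0 = 0
  0*16 + 0 = 0
Decimal = 0

0


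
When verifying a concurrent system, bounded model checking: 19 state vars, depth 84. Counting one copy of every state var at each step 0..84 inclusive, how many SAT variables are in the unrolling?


BMC unrolls to depth k, creating one copy of each state var for steps 0..k.
Step count = 84 + 1 = 85 (steps 0 through 84)
Vars per step = 19
Total = 19 * 85 = 1615

1615


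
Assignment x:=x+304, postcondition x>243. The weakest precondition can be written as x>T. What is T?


Formula: wp(x:=E, P) = P[E/x] (substitute E for x in postcondition)
Step 1: Postcondition: x>243
Step 2: Substitute x+304 for x: x+304>243
Step 3: Solve for x: x > 243-304 = -61

-61


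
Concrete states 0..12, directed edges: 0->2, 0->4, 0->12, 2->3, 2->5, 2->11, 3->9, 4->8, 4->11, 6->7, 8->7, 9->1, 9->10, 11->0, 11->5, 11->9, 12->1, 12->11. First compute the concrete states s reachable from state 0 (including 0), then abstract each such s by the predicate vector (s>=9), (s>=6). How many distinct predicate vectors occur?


BFS from 0:
Concrete reachable: {0, 1, 2, 3, 4, 5, 7, 8, 9, 10, 11, 12}
Abstract via predicates (s>=9), (s>=6):
  (0,0) <- {0, 1, 2, 3, 4, 5}
  (0,1) <- {7, 8}
  (1,1) <- {9, 10, 11, 12}
Distinct abstract states = 3

3


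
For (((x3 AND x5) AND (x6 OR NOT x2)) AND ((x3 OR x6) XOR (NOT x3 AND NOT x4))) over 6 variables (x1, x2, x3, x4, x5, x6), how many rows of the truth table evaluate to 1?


Formula: (((x3 AND x5) AND (x6 OR NOT x2)) AND ((x3 OR x6) XOR (NOT x3 AND NOT x4))) over 6 vars (64 rows)
Evaluate each row (x1, x2, x3, x4, x5, x6 as bits, MSB first):
  row 0 [000000]: (((0 AND 0) AND (0 OR NOT 0)) AND ((0 OR 0) XOR (NOT 0 AND NOT 0))) -> 0
  row 1 [000001]: (((0 AND 0) AND (1 OR NOT 0)) AND ((0 OR 1) XOR (NOT 0 AND NOT 0))) -> 0
  row 2 [000010]: (((0 AND 1) AND (0 OR NOT 0)) AND ((0 OR 0) XOR (NOT 0 AND NOT 0))) -> 0
  row 3 [000011]: (((0 AND 1) AND (1 OR NOT 0)) AND ((0 OR 1) XOR (NOT 0 AND NOT 0))) -> 0
  row 4 [000100]: (((0 AND 0) AND (0 OR NOT 0)) AND ((0 OR 0) XOR (NOT 0 AND NOT 1))) -> 0
  (every remaining row is evaluated the same way; all 64 results are listed next)
Full result column, 8 rows per line (x1,x2,x3 fixed per line; x4,x5,x6 runs 000..111 left to right):
  rows 0-7 [x1,x2,x3=000]: 00000000  (ones: 0)
  rows 8-15 [x1,x2,x3=001]: 00110011  (ones: 4)
  rows 16-23 [x1,x2,x3=010]: 00000000  (ones: 0)
  rows 24-31 [x1,x2,x3=011]: 00010001  (ones: 2)
  rows 32-39 [x1,x2,x3=100]: 00000000  (ones: 0)
  rows 40-47 [x1,x2,x3=101]: 00110011  (ones: 4)
  rows 48-55 [x1,x2,x3=110]: 00000000  (ones: 0)
  rows 56-63 [x1,x2,x3=111]: 00010001  (ones: 2)
Count of 1-rows = 0+4+0+2+0+4+0+2 = 12

12


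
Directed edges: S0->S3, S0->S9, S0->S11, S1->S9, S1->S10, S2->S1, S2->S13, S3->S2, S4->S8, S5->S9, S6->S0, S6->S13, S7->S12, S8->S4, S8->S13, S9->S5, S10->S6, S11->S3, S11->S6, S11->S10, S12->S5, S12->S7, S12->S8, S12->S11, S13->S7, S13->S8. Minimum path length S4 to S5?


BFS layer-by-layer from S4:
  dist 0: {S4}
  dist 1: {S8}
  dist 2: {S13}
  dist 3: {S7}
  dist 4: {S12}
  dist 5: {S5, S11}
  -> S5 reached at distance 5
Shortest path length = 5

5


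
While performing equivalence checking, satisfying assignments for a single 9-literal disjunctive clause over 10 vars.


Step 1: Total=2^10=1024
Step 2: Unsat when all 9 false: 2^1=2
Step 3: Sat=1024-2=1022

1022


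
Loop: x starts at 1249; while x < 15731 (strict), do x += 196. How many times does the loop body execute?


Step 1: x goes from 1249 toward 15731 by 196; the body runs while x<15731, so iterations = ceil((bound-start)/step)
Step 2: Distance=14482
Step 3: ceil(14482/196)=74

74


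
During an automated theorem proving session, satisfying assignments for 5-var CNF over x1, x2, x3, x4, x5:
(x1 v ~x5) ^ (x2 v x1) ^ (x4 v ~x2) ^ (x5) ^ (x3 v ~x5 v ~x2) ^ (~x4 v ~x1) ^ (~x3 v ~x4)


CNF with 7 clauses over 5 vars (32 assignments).
An assignment satisfies CNF iff every clause has >=1 true literal.
Check each row (bits = x1,x2,x3,x4,x5; clause T/F shown):
  row 0 [00000]: clauses=TFTFTTT -> 0
  row 1 [00001]: clauses=FFTTTTT -> 0
  row 2 [00010]: clauses=TFTFTTT -> 0
  row 3 [00011]: clauses=FFTTTTT -> 0
  row 4 [00100]: clauses=TFTFTTT -> 0
  row 5 [00101]: clauses=FFTTTTT -> 0
  row 6 [00110]: clauses=TFTFTTF -> 0
  row 7 [00111]: clauses=FFTTTTF -> 0
  row 8 [01000]: clauses=TTFFTTT -> 0
  row 9 [01001]: clauses=FTFTFTT -> 0
  row 10 [01010]: clauses=TTTFTTT -> 0
  row 11 [01011]: clauses=FTTTFTT -> 0
  row 12 [01100]: clauses=TTFFTTT -> 0
  row 13 [01101]: clauses=FTFTTTT -> 0
  row 14 [01110]: clauses=TTTFTTF -> 0
  row 15 [01111]: clauses=FTTTTTF -> 0
  row 16 [10000]: clauses=TTTFTTT -> 0
  row 17 [10001]: clauses=TTTTTTT -> 1
  row 18 [10010]: clauses=TTTFTFT -> 0
  row 19 [10011]: clauses=TTTTTFT -> 0
  row 20 [10100]: clauses=TTTFTTT -> 0
  row 21 [10101]: clauses=TTTTTTT -> 1
  row 22 [10110]: clauses=TTTFTFF -> 0
  row 23 [10111]: clauses=TTTTTFF -> 0
  row 24 [11000]: clauses=TTFFTTT -> 0
  row 25 [11001]: clauses=TTFTFTT -> 0
  row 26 [11010]: clauses=TTTFTFT -> 0
  row 27 [11011]: clauses=TTTTFFT -> 0
  row 28 [11100]: clauses=TTFFTTT -> 0
  row 29 [11101]: clauses=TTFTTTT -> 0
  row 30 [11110]: clauses=TTTFTFF -> 0
  row 31 [11111]: clauses=TTTTTFF -> 0
Full result column, 8 rows per line (x1,x2 fixed per line; x3,x4,x5 runs 000..111 left to right):
  rows 0-7 [x1,x2=00]: 00000000  (ones: 0)
  rows 8-15 [x1,x2=01]: 00000000  (ones: 0)
  rows 16-23 [x1,x2=10]: 01000100  (ones: 2)
  rows 24-31 [x1,x2=11]: 00000000  (ones: 0)
Satisfying assignments = 0+0+2+0 = 2

2
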